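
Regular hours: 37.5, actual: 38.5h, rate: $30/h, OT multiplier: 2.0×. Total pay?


$1185.00

Regular: 37.5h × $30 = $1125.00
Overtime: 38.5 - 37.5 = 1.0h
OT pay: 1.0h × $30 × 2.0 = $60.00
Total = $1125.00 + $60.00 = $1185.00


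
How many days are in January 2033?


31 days

Month: January (month 1)
January has 31 days


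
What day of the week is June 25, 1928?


Zeller's congruence:
q=25, m=6, k=28, j=19
h = (25 + ⌊13×7/5⌋ + 28 + ⌊28/4⌋ + ⌊19/4⌋ - 2×19) mod 7
= (25 + 18 + 28 + 7 + 4 - 38) mod 7
= 44 mod 7 = 2
h=2 → Monday

Monday


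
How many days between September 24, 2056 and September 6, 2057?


From September 24, 2056 to September 6, 2057
Rest of September 2056: 30 - 24 = 6
Full months: October 31, November 30, December 31, January 31, February 2057 28, March 31, April 30, May 31, June 30, July 31, August 31
Days into September 2057: 6
Total = 6 + 31 + 30 + 31 + 31 + 28 + 31 + 30 + 31 + 30 + 31 + 31 + 6 = 347 days

347 days


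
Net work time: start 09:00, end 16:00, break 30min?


Total time = (16×60+0) - (9×60+0)
= 960 - 540 = 420 min
Minus break: 420 - 30 = 390 min
= 6h 30m

6h 30m (390 minutes)


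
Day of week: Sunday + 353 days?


Wednesday

Start: Sunday (index 6)
(6 + 353) mod 7
= 359 mod 7
= 2
Index 2 → Wednesday


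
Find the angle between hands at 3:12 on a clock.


24.0°

Hour hand = 3×30 + 12×0.5 = 96.0°
Minute hand = 12×6 = 72°
Difference = |96.0 - 72| = 24.0°


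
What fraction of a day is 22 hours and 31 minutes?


0.9382 (93.82%)

Total minutes: 22×60 + 31 = 1351
Day = 24×60 = 1440 minutes
Fraction = 1351/1440 ≈ 0.9382
As a percentage: 1351/1440 × 100 ≈ 93.82%


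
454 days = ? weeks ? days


64 weeks 6 days

Weeks: 454 ÷ 7 = 64 remainder 6


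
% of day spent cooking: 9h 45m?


Time: 585 minutes
Day: 1440 minutes
Percentage = (585/1440) × 100 ≈ 40.6%

40.6%


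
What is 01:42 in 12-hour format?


Hour: 1
1 < 12 → AM

1:42 AM


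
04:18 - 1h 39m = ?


Start: 258 minutes from midnight
Subtract: 99 minutes
Remaining: 258 - 99 = 159
Hours: 2, Minutes: 39

02:39


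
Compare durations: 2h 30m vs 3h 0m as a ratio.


Duration 1: 150 minutes
Duration 2: 180 minutes
Ratio = 150:180
GCD = 30
Simplified = 5:6
As a decimal: 5/6 ≈ 0.83

5:6 (0.83)


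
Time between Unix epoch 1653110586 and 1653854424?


743838 seconds (206.6 hours / 8.61 days)

Difference = 1653854424 - 1653110586 = 743838 seconds
In hours: 743838 / 3600 ≈ 206.6
In days: 743838 / 86400 ≈ 8.61


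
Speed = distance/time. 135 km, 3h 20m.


40.5 km/h

Distance: 135 km
Time: 3h 20m = 200 min = 200/60 = 10/3 hours
Speed = 135 ÷ (10/3) = 135 × 3 / 10 = 405/10 = 40.5 km/h


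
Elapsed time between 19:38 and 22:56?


End time in minutes: 22×60 + 56 = 1376
Start time in minutes: 19×60 + 38 = 1178
Difference = 1376 - 1178 = 198 minutes
= 3 hours 18 minutes

3h 18m


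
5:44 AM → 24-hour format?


Input: 5:44 AM
AM hour stays: 5

05:44


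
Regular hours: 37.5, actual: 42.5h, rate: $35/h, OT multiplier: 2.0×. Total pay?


$1662.50

Regular: 37.5h × $35 = $1312.50
Overtime: 42.5 - 37.5 = 5.0h
OT pay: 5.0h × $35 × 2.0 = $350.00
Total = $1312.50 + $350.00 = $1662.50


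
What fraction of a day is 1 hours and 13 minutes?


Total minutes: 1×60 + 13 = 73
Day = 24×60 = 1440 minutes
Fraction = 73/1440 ≈ 0.0507
As a percentage: 73/1440 × 100 ≈ 5.07%

0.0507 (5.07%)


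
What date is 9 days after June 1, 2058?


June 10, 2058

Start: June 1, 2058
Add 9 days
June 1 + 9 = June 10, 2058


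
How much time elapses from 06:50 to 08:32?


1h 42m

End time in minutes: 8×60 + 32 = 512
Start time in minutes: 6×60 + 50 = 410
Difference = 512 - 410 = 102 minutes
= 1 hours 42 minutes


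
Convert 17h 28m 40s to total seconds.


Hours: 17 × 3600 = 61200
Minutes: 28 × 60 = 1680
Seconds: 40
Total = 61200 + 1680 + 40 = 62920

62920 seconds


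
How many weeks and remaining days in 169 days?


24 weeks 1 days

Weeks: 169 ÷ 7 = 24 remainder 1


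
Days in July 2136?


31 days

Month: July (month 7)
July has 31 days


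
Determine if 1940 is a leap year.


Rules: divisible by 4 AND (not by 100 OR by 400)
1940 ÷ 4 = 485 exactly → divisible by 4
1940 ÷ 100 = 19 remainder 40 → not divisible by 100
Divisible by 4 but not by 100 → leap year

Yes


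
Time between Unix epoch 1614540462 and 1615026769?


Difference = 1615026769 - 1614540462 = 486307 seconds
In hours: 486307 / 3600 ≈ 135.1
In days: 486307 / 86400 ≈ 5.63

486307 seconds (135.1 hours / 5.63 days)


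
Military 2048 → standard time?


Hour: 20
20 - 12 = 8 → PM

8:48 PM


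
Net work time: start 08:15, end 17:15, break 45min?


8h 15m (495 minutes)

Total time = (17×60+15) - (8×60+15)
= 1035 - 495 = 540 min
Minus break: 540 - 45 = 495 min
= 8h 15m


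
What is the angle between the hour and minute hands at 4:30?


45.0°

Hour hand = 4×30 + 30×0.5 = 135.0°
Minute hand = 30×6 = 180°
Difference = |135.0 - 180| = 45.0°


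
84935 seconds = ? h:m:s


Hours: 84935 ÷ 3600 = 23 remainder 2135
Minutes: 2135 ÷ 60 = 35 remainder 35
Seconds: 35

23h 35m 35s


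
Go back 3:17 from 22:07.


Start: 1327 minutes from midnight
Subtract: 197 minutes
Remaining: 1327 - 197 = 1130
Hours: 18, Minutes: 50

18:50


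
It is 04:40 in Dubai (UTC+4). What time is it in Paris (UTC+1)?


01:40

Time difference = UTC+1 - UTC+4 = -3 hours
New hour = (4 -3) mod 24
= 1 mod 24 = 1
Minutes unchanged → 01:40


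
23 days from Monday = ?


Wednesday

Start: Monday (index 0)
(0 + 23) mod 7
= 23 mod 7
= 2
Index 2 → Wednesday


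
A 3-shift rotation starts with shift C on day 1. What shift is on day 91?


Shifts: A, B, C
Start: C (index 2)
Day 91: (2 + 91 - 1) mod 3
= 92 mod 3
= 2
Index 2 → shift C

Shift C


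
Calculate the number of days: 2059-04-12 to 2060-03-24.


From April 12, 2059 to March 24, 2060
Rest of April 2059: 30 - 12 = 18
Full months: May 31, June 30, July 31, August 31, September 30, October 31, November 30, December 31, January 31, February 2060 29
Days into March 2060: 24
Total = 18 + 31 + 30 + 31 + 31 + 30 + 31 + 30 + 31 + 31 + 29 + 24 = 347 days

347 days


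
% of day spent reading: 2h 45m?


11.5%

Time: 165 minutes
Day: 1440 minutes
Percentage = (165/1440) × 100 ≈ 11.5%


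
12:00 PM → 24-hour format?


12:00

Input: 12:00 PM
12 PM → 12 (noon)


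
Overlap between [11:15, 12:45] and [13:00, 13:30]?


0 minutes

Meeting A: 675-765 (in minutes from midnight)
Meeting B: 780-810
Overlap start = max(675, 780) = 780
Overlap end = min(765, 810) = 765
Overlap = max(0, 765 - 780) = 0 min


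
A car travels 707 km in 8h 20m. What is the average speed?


Distance: 707 km
Time: 8h 20m = 500 min = 500/60 = 25/3 hours
Speed = 707 ÷ (25/3) = 707 × 3 / 25 = 2121/25 ≈ 84.8 km/h

84.8 km/h


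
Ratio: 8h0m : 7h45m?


Duration 1: 480 minutes
Duration 2: 465 minutes
Ratio = 480:465
GCD = 15
Simplified = 32:31
As a decimal: 32/31 ≈ 1.03

32:31 (1.03)


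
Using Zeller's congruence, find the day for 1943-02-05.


Friday

Zeller's congruence:
q=5, m=14, k=42, j=19
h = (5 + ⌊13×15/5⌋ + 42 + ⌊42/4⌋ + ⌊19/4⌋ - 2×19) mod 7
= (5 + 39 + 42 + 10 + 4 - 38) mod 7
= 62 mod 7 = 6
h=6 → Friday


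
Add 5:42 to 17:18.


23:00

Start: 1038 minutes from midnight
Add: 342 minutes
Total: 1380 minutes
Hours: 1380 ÷ 60 = 23 remainder 0


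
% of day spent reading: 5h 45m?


24.0%

Time: 345 minutes
Day: 1440 minutes
Percentage = (345/1440) × 100 ≈ 24.0%


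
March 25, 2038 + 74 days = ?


Start: March 25, 2038
Add 74 days
March 25 → April 1: 31 - 25 + 1 = 7 days (74 - 7 = 67 left)
April 1 → May 1: 30 - 1 + 1 = 30 days (67 - 30 = 37 left)
May 1 → June 1: 31 - 1 + 1 = 31 days (37 - 31 = 6 left)
June 1 + 6 = June 7, 2038

June 7, 2038


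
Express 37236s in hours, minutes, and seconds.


Hours: 37236 ÷ 3600 = 10 remainder 1236
Minutes: 1236 ÷ 60 = 20 remainder 36
Seconds: 36

10h 20m 36s


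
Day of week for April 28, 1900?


Saturday

Zeller's congruence:
q=28, m=4, k=0, j=19
h = (28 + ⌊13×5/5⌋ + 0 + ⌊0/4⌋ + ⌊19/4⌋ - 2×19) mod 7
= (28 + 13 + 0 + 0 + 4 - 38) mod 7
= 7 mod 7 = 0
h=0 → Saturday


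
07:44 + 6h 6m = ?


Start: 464 minutes from midnight
Add: 366 minutes
Total: 830 minutes
Hours: 830 ÷ 60 = 13 remainder 50

13:50


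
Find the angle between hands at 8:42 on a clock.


Hour hand = 8×30 + 42×0.5 = 261.0°
Minute hand = 42×6 = 252°
Difference = |261.0 - 252| = 9.0°

9.0°


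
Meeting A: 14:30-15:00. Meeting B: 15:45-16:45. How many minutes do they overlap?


0 minutes

Meeting A: 870-900 (in minutes from midnight)
Meeting B: 945-1005
Overlap start = max(870, 945) = 945
Overlap end = min(900, 1005) = 900
Overlap = max(0, 900 - 945) = 0 min


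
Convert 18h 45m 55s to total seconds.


67555 seconds

Hours: 18 × 3600 = 64800
Minutes: 45 × 60 = 2700
Seconds: 55
Total = 64800 + 2700 + 55 = 67555


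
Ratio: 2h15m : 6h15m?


9:25 (0.36)

Duration 1: 135 minutes
Duration 2: 375 minutes
Ratio = 135:375
GCD = 15
Simplified = 9:25
As a decimal: 9/25 = 0.36


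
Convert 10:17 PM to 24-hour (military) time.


Input: 10:17 PM
PM: 10 + 12 = 22

22:17


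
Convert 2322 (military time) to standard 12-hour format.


11:22 PM

Hour: 23
23 - 12 = 11 → PM


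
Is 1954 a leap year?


Rules: divisible by 4 AND (not by 100 OR by 400)
1954 ÷ 4 = 488 remainder 2 → not divisible by 4
Not divisible by 4 → not a leap year

No


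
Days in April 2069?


Month: April (month 4)
April has 30 days

30 days


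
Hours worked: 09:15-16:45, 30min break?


Total time = (16×60+45) - (9×60+15)
= 1005 - 555 = 450 min
Minus break: 450 - 30 = 420 min
= 7h 0m

7h 0m (420 minutes)


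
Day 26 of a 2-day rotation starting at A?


Shift B

Shifts: A, B
Start: A (index 0)
Day 26: (0 + 26 - 1) mod 2
= 25 mod 2
= 1
Index 1 → shift B


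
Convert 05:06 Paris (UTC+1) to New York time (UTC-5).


Time difference = UTC-5 - UTC+1 = -6 hours
New hour = (5 -6) mod 24
= -1 mod 24 = 23
Minutes unchanged → 23:06; -1 < 0 → previous day

23:06 (previous day)


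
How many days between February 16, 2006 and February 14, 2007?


From February 16, 2006 to February 14, 2007
Rest of February 2006: 28 - 16 = 12
Full months: March 31, April 30, May 31, June 30, July 31, August 31, September 30, October 31, November 30, December 31, January 31
Days into February 2007: 14
Total = 12 + 31 + 30 + 31 + 30 + 31 + 31 + 30 + 31 + 30 + 31 + 31 + 14 = 363 days

363 days


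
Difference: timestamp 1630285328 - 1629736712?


Difference = 1630285328 - 1629736712 = 548616 seconds
In hours: 548616 / 3600 ≈ 152.4
In days: 548616 / 86400 ≈ 6.35

548616 seconds (152.4 hours / 6.35 days)


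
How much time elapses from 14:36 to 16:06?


1h 30m

End time in minutes: 16×60 + 6 = 966
Start time in minutes: 14×60 + 36 = 876
Difference = 966 - 876 = 90 minutes
= 1 hours 30 minutes


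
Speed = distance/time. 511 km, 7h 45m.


65.9 km/h

Distance: 511 km
Time: 7h 45m = 465 min = 465/60 = 31/4 hours
Speed = 511 ÷ (31/4) = 511 × 4 / 31 = 2044/31 ≈ 65.9 km/h


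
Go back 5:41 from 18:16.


Start: 1096 minutes from midnight
Subtract: 341 minutes
Remaining: 1096 - 341 = 755
Hours: 12, Minutes: 35

12:35


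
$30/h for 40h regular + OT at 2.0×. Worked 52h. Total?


$1920.00

Regular: 40h × $30 = $1200.00
Overtime: 52 - 40 = 12h
OT pay: 12h × $30 × 2.0 = $720.00
Total = $1200.00 + $720.00 = $1920.00


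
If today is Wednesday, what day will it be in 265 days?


Tuesday

Start: Wednesday (index 2)
(2 + 265) mod 7
= 267 mod 7
= 1
Index 1 → Tuesday


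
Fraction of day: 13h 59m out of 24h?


0.5826 (58.26%)

Total minutes: 13×60 + 59 = 839
Day = 24×60 = 1440 minutes
Fraction = 839/1440 ≈ 0.5826
As a percentage: 839/1440 × 100 ≈ 58.26%


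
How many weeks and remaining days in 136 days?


Weeks: 136 ÷ 7 = 19 remainder 3

19 weeks 3 days


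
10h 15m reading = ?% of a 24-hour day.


Time: 615 minutes
Day: 1440 minutes
Percentage = (615/1440) × 100 ≈ 42.7%

42.7%


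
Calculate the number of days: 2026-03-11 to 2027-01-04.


299 days

From March 11, 2026 to January 4, 2027
Rest of March 2026: 31 - 11 = 20
Full months: April 30, May 31, June 30, July 31, August 31, September 30, October 31, November 30, December 31
Days into January 2027: 4
Total = 20 + 30 + 31 + 30 + 31 + 31 + 30 + 31 + 30 + 31 + 4 = 299 days


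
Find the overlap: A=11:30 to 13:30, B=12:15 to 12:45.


Meeting A: 690-810 (in minutes from midnight)
Meeting B: 735-765
Overlap start = max(690, 735) = 735
Overlap end = min(810, 765) = 765
Overlap = max(0, 765 - 735) = 30 min

30 minutes


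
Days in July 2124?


31 days

Month: July (month 7)
July has 31 days


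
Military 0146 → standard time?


Hour: 1
1 < 12 → AM

1:46 AM


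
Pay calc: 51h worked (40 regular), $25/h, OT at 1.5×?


$1412.50

Regular: 40h × $25 = $1000.00
Overtime: 51 - 40 = 11h
OT pay: 11h × $25 × 1.5 = $412.50
Total = $1000.00 + $412.50 = $1412.50


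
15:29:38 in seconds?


55778 seconds

Hours: 15 × 3600 = 54000
Minutes: 29 × 60 = 1740
Seconds: 38
Total = 54000 + 1740 + 38 = 55778


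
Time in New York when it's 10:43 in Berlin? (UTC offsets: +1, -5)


Time difference = UTC-5 - UTC+1 = -6 hours
New hour = (10 -6) mod 24
= 4 mod 24 = 4
Minutes unchanged → 04:43

04:43


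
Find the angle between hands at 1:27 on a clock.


Hour hand = 1×30 + 27×0.5 = 43.5°
Minute hand = 27×6 = 162°
Difference = |43.5 - 162| = 118.5°

118.5°


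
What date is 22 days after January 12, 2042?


Start: January 12, 2042
Add 22 days
January 12 → February 1: 31 - 12 + 1 = 20 days (22 - 20 = 2 left)
February 1 + 2 = February 3, 2042

February 3, 2042


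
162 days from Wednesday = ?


Start: Wednesday (index 2)
(2 + 162) mod 7
= 164 mod 7
= 3
Index 3 → Thursday

Thursday


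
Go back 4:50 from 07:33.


02:43

Start: 453 minutes from midnight
Subtract: 290 minutes
Remaining: 453 - 290 = 163
Hours: 2, Minutes: 43


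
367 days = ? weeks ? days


52 weeks 3 days

Weeks: 367 ÷ 7 = 52 remainder 3


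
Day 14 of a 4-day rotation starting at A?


Shifts: A, B, C, D
Start: A (index 0)
Day 14: (0 + 14 - 1) mod 4
= 13 mod 4
= 1
Index 1 → shift B

Shift B


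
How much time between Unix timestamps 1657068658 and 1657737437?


668779 seconds (185.8 hours / 7.74 days)

Difference = 1657737437 - 1657068658 = 668779 seconds
In hours: 668779 / 3600 ≈ 185.8
In days: 668779 / 86400 ≈ 7.74


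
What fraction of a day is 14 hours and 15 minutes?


Total minutes: 14×60 + 15 = 855
Day = 24×60 = 1440 minutes
Fraction = 855/1440 ≈ 0.5938
As a percentage: 855/1440 × 100 ≈ 59.38%

0.5938 (59.38%)


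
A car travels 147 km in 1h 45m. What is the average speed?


Distance: 147 km
Time: 1h 45m = 105 min = 105/60 = 7/4 hours
Speed = 147 ÷ (7/4) = 147 × 4 / 7 = 588/7 = 84.0 km/h

84.0 km/h


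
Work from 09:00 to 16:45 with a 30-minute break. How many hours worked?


Total time = (16×60+45) - (9×60+0)
= 1005 - 540 = 465 min
Minus break: 465 - 30 = 435 min
= 7h 15m

7h 15m (435 minutes)


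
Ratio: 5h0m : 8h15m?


Duration 1: 300 minutes
Duration 2: 495 minutes
Ratio = 300:495
GCD = 15
Simplified = 20:33
As a decimal: 20/33 ≈ 0.61

20:33 (0.61)


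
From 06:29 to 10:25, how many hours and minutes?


3h 56m

End time in minutes: 10×60 + 25 = 625
Start time in minutes: 6×60 + 29 = 389
Difference = 625 - 389 = 236 minutes
= 3 hours 56 minutes


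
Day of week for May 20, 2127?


Zeller's congruence:
q=20, m=5, k=27, j=21
h = (20 + ⌊13×6/5⌋ + 27 + ⌊27/4⌋ + ⌊21/4⌋ - 2×21) mod 7
= (20 + 15 + 27 + 6 + 5 - 42) mod 7
= 31 mod 7 = 3
h=3 → Tuesday

Tuesday


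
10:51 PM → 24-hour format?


Input: 10:51 PM
PM: 10 + 12 = 22

22:51


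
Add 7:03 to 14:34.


Start: 874 minutes from midnight
Add: 423 minutes
Total: 1297 minutes
Hours: 1297 ÷ 60 = 21 remainder 37

21:37


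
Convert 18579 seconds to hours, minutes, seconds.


5h 9m 39s

Hours: 18579 ÷ 3600 = 5 remainder 579
Minutes: 579 ÷ 60 = 9 remainder 39
Seconds: 39


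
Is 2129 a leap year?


Rules: divisible by 4 AND (not by 100 OR by 400)
2129 ÷ 4 = 532 remainder 1 → not divisible by 4
Not divisible by 4 → not a leap year

No


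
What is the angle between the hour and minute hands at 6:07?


141.5°

Hour hand = 6×30 + 7×0.5 = 183.5°
Minute hand = 7×6 = 42°
Difference = |183.5 - 42| = 141.5°


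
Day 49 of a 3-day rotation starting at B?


Shift B

Shifts: A, B, C
Start: B (index 1)
Day 49: (1 + 49 - 1) mod 3
= 49 mod 3
= 1
Index 1 → shift B


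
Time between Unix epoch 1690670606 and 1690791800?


Difference = 1690791800 - 1690670606 = 121194 seconds
In hours: 121194 / 3600 ≈ 33.7
In days: 121194 / 86400 ≈ 1.40

121194 seconds (33.7 hours / 1.40 days)


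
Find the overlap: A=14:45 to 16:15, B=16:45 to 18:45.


0 minutes

Meeting A: 885-975 (in minutes from midnight)
Meeting B: 1005-1125
Overlap start = max(885, 1005) = 1005
Overlap end = min(975, 1125) = 975
Overlap = max(0, 975 - 1005) = 0 min


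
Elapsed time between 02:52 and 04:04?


End time in minutes: 4×60 + 4 = 244
Start time in minutes: 2×60 + 52 = 172
Difference = 244 - 172 = 72 minutes
= 1 hours 12 minutes

1h 12m


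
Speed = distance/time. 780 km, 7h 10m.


108.8 km/h

Distance: 780 km
Time: 7h 10m = 430 min = 430/60 = 43/6 hours
Speed = 780 ÷ (43/6) = 780 × 6 / 43 = 4680/43 ≈ 108.8 km/h


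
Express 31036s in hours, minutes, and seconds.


Hours: 31036 ÷ 3600 = 8 remainder 2236
Minutes: 2236 ÷ 60 = 37 remainder 16
Seconds: 16

8h 37m 16s


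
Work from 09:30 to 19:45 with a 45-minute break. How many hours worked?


9h 30m (570 minutes)

Total time = (19×60+45) - (9×60+30)
= 1185 - 570 = 615 min
Minus break: 615 - 45 = 570 min
= 9h 30m


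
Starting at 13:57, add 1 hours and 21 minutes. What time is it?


15:18

Start: 837 minutes from midnight
Add: 81 minutes
Total: 918 minutes
Hours: 918 ÷ 60 = 15 remainder 18


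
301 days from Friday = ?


Start: Friday (index 4)
(4 + 301) mod 7
= 305 mod 7
= 4
Index 4 → Friday

Friday


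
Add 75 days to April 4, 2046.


Start: April 4, 2046
Add 75 days
April 4 → May 1: 30 - 4 + 1 = 27 days (75 - 27 = 48 left)
May 1 → June 1: 31 - 1 + 1 = 31 days (48 - 31 = 17 left)
June 1 + 17 = June 18, 2046

June 18, 2046


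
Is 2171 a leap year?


Rules: divisible by 4 AND (not by 100 OR by 400)
2171 ÷ 4 = 542 remainder 3 → not divisible by 4
Not divisible by 4 → not a leap year

No


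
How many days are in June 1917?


Month: June (month 6)
June has 30 days

30 days


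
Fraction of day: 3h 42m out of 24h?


Total minutes: 3×60 + 42 = 222
Day = 24×60 = 1440 minutes
Fraction = 222/1440 ≈ 0.1542
As a percentage: 222/1440 × 100 ≈ 15.42%

0.1542 (15.42%)


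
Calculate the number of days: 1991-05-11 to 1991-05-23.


12 days

From May 11, 1991 to May 23, 1991
Same month: 23 - 11 = 12 days


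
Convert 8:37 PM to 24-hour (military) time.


Input: 8:37 PM
PM: 8 + 12 = 20

20:37


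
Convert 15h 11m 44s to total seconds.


Hours: 15 × 3600 = 54000
Minutes: 11 × 60 = 660
Seconds: 44
Total = 54000 + 660 + 44 = 54704

54704 seconds


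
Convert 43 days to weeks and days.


6 weeks 1 days

Weeks: 43 ÷ 7 = 6 remainder 1


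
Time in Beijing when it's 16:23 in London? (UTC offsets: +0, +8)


00:23 (next day)

Time difference = UTC+8 - UTC+0 = +8 hours
New hour = (16 + 8) mod 24
= 24 mod 24 = 0
Minutes unchanged → 00:23; 24 ≥ 24 → next day


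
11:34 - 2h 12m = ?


Start: 694 minutes from midnight
Subtract: 132 minutes
Remaining: 694 - 132 = 562
Hours: 9, Minutes: 22

09:22


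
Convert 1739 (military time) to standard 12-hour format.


Hour: 17
17 - 12 = 5 → PM

5:39 PM


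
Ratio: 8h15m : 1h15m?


Duration 1: 495 minutes
Duration 2: 75 minutes
Ratio = 495:75
GCD = 15
Simplified = 33:5
As a decimal: 33/5 = 6.60

33:5 (6.60)


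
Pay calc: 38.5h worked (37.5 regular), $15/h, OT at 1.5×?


$585.00

Regular: 37.5h × $15 = $562.50
Overtime: 38.5 - 37.5 = 1.0h
OT pay: 1.0h × $15 × 1.5 = $22.50
Total = $562.50 + $22.50 = $585.00


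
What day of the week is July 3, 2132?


Zeller's congruence:
q=3, m=7, k=32, j=21
h = (3 + ⌊13×8/5⌋ + 32 + ⌊32/4⌋ + ⌊21/4⌋ - 2×21) mod 7
= (3 + 20 + 32 + 8 + 5 - 42) mod 7
= 26 mod 7 = 5
h=5 → Thursday

Thursday


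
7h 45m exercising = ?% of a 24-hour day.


Time: 465 minutes
Day: 1440 minutes
Percentage = (465/1440) × 100 ≈ 32.3%

32.3%


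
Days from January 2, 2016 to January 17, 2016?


From January 2, 2016 to January 17, 2016
Same month: 17 - 2 = 15 days

15 days


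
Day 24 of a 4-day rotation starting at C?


Shift B

Shifts: A, B, C, D
Start: C (index 2)
Day 24: (2 + 24 - 1) mod 4
= 25 mod 4
= 1
Index 1 → shift B


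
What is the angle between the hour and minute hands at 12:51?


79.5°

Hour hand (12 ≡ 0 on the dial): 0×30 + 51×0.5 = 25.5°
Minute hand = 51×6 = 306°
Difference = |25.5 - 306| = 280.5°
Since > 180°: 360 - 280.5 = 79.5°


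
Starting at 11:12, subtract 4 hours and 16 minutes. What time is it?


Start: 672 minutes from midnight
Subtract: 256 minutes
Remaining: 672 - 256 = 416
Hours: 6, Minutes: 56

06:56


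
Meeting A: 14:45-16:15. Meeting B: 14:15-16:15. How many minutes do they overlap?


90 minutes

Meeting A: 885-975 (in minutes from midnight)
Meeting B: 855-975
Overlap start = max(885, 855) = 885
Overlap end = min(975, 975) = 975
Overlap = max(0, 975 - 885) = 90 min


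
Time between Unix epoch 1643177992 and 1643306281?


Difference = 1643306281 - 1643177992 = 128289 seconds
In hours: 128289 / 3600 ≈ 35.6
In days: 128289 / 86400 ≈ 1.48

128289 seconds (35.6 hours / 1.48 days)


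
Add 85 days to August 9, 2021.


Start: August 9, 2021
Add 85 days
August 9 → September 1: 31 - 9 + 1 = 23 days (85 - 23 = 62 left)
September 1 → October 1: 30 - 1 + 1 = 30 days (62 - 30 = 32 left)
October 1 → November 1: 31 - 1 + 1 = 31 days (32 - 31 = 1 left)
November 1 + 1 = November 2, 2021

November 2, 2021


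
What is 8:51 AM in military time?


08:51

Input: 8:51 AM
AM hour stays: 8


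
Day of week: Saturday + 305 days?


Wednesday

Start: Saturday (index 5)
(5 + 305) mod 7
= 310 mod 7
= 2
Index 2 → Wednesday


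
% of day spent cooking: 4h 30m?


Time: 270 minutes
Day: 1440 minutes
Percentage = (270/1440) × 100 ≈ 18.8%

18.8%


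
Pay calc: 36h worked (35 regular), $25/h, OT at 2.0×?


Regular: 35h × $25 = $875.00
Overtime: 36 - 35 = 1h
OT pay: 1h × $25 × 2.0 = $50.00
Total = $875.00 + $50.00 = $925.00

$925.00


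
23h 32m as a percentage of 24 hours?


0.9806 (98.06%)

Total minutes: 23×60 + 32 = 1412
Day = 24×60 = 1440 minutes
Fraction = 1412/1440 ≈ 0.9806
As a percentage: 1412/1440 × 100 ≈ 98.06%


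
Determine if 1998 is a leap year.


Rules: divisible by 4 AND (not by 100 OR by 400)
1998 ÷ 4 = 499 remainder 2 → not divisible by 4
Not divisible by 4 → not a leap year

No


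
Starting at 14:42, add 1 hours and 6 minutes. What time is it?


Start: 882 minutes from midnight
Add: 66 minutes
Total: 948 minutes
Hours: 948 ÷ 60 = 15 remainder 48

15:48


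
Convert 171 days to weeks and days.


24 weeks 3 days

Weeks: 171 ÷ 7 = 24 remainder 3


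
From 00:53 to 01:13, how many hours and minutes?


End time in minutes: 1×60 + 13 = 73
Start time in minutes: 0×60 + 53 = 53
Difference = 73 - 53 = 20 minutes
= 0 hours 20 minutes

0h 20m


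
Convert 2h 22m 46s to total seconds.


Hours: 2 × 3600 = 7200
Minutes: 22 × 60 = 1320
Seconds: 46
Total = 7200 + 1320 + 46 = 8566

8566 seconds


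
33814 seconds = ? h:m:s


Hours: 33814 ÷ 3600 = 9 remainder 1414
Minutes: 1414 ÷ 60 = 23 remainder 34
Seconds: 34

9h 23m 34s


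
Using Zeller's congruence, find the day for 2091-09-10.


Zeller's congruence:
q=10, m=9, k=91, j=20
h = (10 + ⌊13×10/5⌋ + 91 + ⌊91/4⌋ + ⌊20/4⌋ - 2×20) mod 7
= (10 + 26 + 91 + 22 + 5 - 40) mod 7
= 114 mod 7 = 2
h=2 → Monday

Monday


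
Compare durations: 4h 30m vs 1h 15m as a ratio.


Duration 1: 270 minutes
Duration 2: 75 minutes
Ratio = 270:75
GCD = 15
Simplified = 18:5
As a decimal: 18/5 = 3.60

18:5 (3.60)


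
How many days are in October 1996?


31 days

Month: October (month 10)
October has 31 days


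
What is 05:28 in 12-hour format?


Hour: 5
5 < 12 → AM

5:28 AM


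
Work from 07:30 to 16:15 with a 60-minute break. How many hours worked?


Total time = (16×60+15) - (7×60+30)
= 975 - 450 = 525 min
Minus break: 525 - 60 = 465 min
= 7h 45m

7h 45m (465 minutes)


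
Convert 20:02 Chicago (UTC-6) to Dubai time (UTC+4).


06:02 (next day)

Time difference = UTC+4 - UTC-6 = +10 hours
New hour = (20 + 10) mod 24
= 30 mod 24 = 6
Minutes unchanged → 06:02; 30 ≥ 24 → next day


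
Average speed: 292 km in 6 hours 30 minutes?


Distance: 292 km
Time: 6h 30m = 390 min = 390/60 = 13/2 hours
Speed = 292 ÷ (13/2) = 292 × 2 / 13 = 584/13 ≈ 44.9 km/h

44.9 km/h


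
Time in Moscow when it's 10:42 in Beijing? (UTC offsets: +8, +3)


05:42

Time difference = UTC+3 - UTC+8 = -5 hours
New hour = (10 -5) mod 24
= 5 mod 24 = 5
Minutes unchanged → 05:42


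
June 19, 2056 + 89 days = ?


September 16, 2056

Start: June 19, 2056
Add 89 days
June 19 → July 1: 30 - 19 + 1 = 12 days (89 - 12 = 77 left)
July 1 → August 1: 31 - 1 + 1 = 31 days (77 - 31 = 46 left)
August 1 → September 1: 31 - 1 + 1 = 31 days (46 - 31 = 15 left)
September 1 + 15 = September 16, 2056


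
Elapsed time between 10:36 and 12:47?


2h 11m

End time in minutes: 12×60 + 47 = 767
Start time in minutes: 10×60 + 36 = 636
Difference = 767 - 636 = 131 minutes
= 2 hours 11 minutes


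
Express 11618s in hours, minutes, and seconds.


Hours: 11618 ÷ 3600 = 3 remainder 818
Minutes: 818 ÷ 60 = 13 remainder 38
Seconds: 38

3h 13m 38s


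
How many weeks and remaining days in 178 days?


Weeks: 178 ÷ 7 = 25 remainder 3

25 weeks 3 days


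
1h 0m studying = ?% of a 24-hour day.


Time: 60 minutes
Day: 1440 minutes
Percentage = (60/1440) × 100 ≈ 4.2%

4.2%


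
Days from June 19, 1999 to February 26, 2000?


252 days

From June 19, 1999 to February 26, 2000
Rest of June 1999: 30 - 19 = 11
Full months: July 31, August 31, September 30, October 31, November 30, December 31, January 31
Days into February 2000: 26
Total = 11 + 31 + 31 + 30 + 31 + 30 + 31 + 31 + 26 = 252 days


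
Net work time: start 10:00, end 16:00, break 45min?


Total time = (16×60+0) - (10×60+0)
= 960 - 600 = 360 min
Minus break: 360 - 45 = 315 min
= 5h 15m

5h 15m (315 minutes)


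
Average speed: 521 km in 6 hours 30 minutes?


Distance: 521 km
Time: 6h 30m = 390 min = 390/60 = 13/2 hours
Speed = 521 ÷ (13/2) = 521 × 2 / 13 = 1042/13 ≈ 80.2 km/h

80.2 km/h


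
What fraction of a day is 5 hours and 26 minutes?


Total minutes: 5×60 + 26 = 326
Day = 24×60 = 1440 minutes
Fraction = 326/1440 ≈ 0.2264
As a percentage: 326/1440 × 100 ≈ 22.64%

0.2264 (22.64%)


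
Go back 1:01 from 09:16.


08:15

Start: 556 minutes from midnight
Subtract: 61 minutes
Remaining: 556 - 61 = 495
Hours: 8, Minutes: 15


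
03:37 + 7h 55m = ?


Start: 217 minutes from midnight
Add: 475 minutes
Total: 692 minutes
Hours: 692 ÷ 60 = 11 remainder 32

11:32


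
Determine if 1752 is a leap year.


Rules: divisible by 4 AND (not by 100 OR by 400)
1752 ÷ 4 = 438 exactly → divisible by 4
1752 ÷ 100 = 17 remainder 52 → not divisible by 100
Divisible by 4 but not by 100 → leap year

Yes


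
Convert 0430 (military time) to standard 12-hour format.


Hour: 4
4 < 12 → AM

4:30 AM


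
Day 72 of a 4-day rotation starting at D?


Shift C

Shifts: A, B, C, D
Start: D (index 3)
Day 72: (3 + 72 - 1) mod 4
= 74 mod 4
= 2
Index 2 → shift C


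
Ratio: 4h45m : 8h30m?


19:34 (0.56)

Duration 1: 285 minutes
Duration 2: 510 minutes
Ratio = 285:510
GCD = 15
Simplified = 19:34
As a decimal: 19/34 ≈ 0.56


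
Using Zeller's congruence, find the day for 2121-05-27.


Tuesday

Zeller's congruence:
q=27, m=5, k=21, j=21
h = (27 + ⌊13×6/5⌋ + 21 + ⌊21/4⌋ + ⌊21/4⌋ - 2×21) mod 7
= (27 + 15 + 21 + 5 + 5 - 42) mod 7
= 31 mod 7 = 3
h=3 → Tuesday


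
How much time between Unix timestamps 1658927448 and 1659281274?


Difference = 1659281274 - 1658927448 = 353826 seconds
In hours: 353826 / 3600 ≈ 98.3
In days: 353826 / 86400 ≈ 4.10

353826 seconds (98.3 hours / 4.10 days)


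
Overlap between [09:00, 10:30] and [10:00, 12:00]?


30 minutes

Meeting A: 540-630 (in minutes from midnight)
Meeting B: 600-720
Overlap start = max(540, 600) = 600
Overlap end = min(630, 720) = 630
Overlap = max(0, 630 - 600) = 30 min


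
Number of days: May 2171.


Month: May (month 5)
May has 31 days

31 days


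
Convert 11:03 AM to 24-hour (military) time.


11:03

Input: 11:03 AM
AM hour stays: 11


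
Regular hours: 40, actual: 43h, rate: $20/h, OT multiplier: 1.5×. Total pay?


Regular: 40h × $20 = $800.00
Overtime: 43 - 40 = 3h
OT pay: 3h × $20 × 1.5 = $90.00
Total = $800.00 + $90.00 = $890.00

$890.00


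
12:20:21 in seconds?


44421 seconds

Hours: 12 × 3600 = 43200
Minutes: 20 × 60 = 1200
Seconds: 21
Total = 43200 + 1200 + 21 = 44421


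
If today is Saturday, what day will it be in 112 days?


Start: Saturday (index 5)
(5 + 112) mod 7
= 117 mod 7
= 5
Index 5 → Saturday

Saturday


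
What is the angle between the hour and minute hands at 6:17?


86.5°

Hour hand = 6×30 + 17×0.5 = 188.5°
Minute hand = 17×6 = 102°
Difference = |188.5 - 102| = 86.5°


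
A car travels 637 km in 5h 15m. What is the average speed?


121.3 km/h

Distance: 637 km
Time: 5h 15m = 315 min = 315/60 = 21/4 hours
Speed = 637 ÷ (21/4) = 637 × 4 / 21 = 2548/21 ≈ 121.3 km/h


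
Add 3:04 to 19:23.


22:27

Start: 1163 minutes from midnight
Add: 184 minutes
Total: 1347 minutes
Hours: 1347 ÷ 60 = 22 remainder 27


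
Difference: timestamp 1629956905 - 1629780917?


175988 seconds (48.9 hours / 2.04 days)

Difference = 1629956905 - 1629780917 = 175988 seconds
In hours: 175988 / 3600 ≈ 48.9
In days: 175988 / 86400 ≈ 2.04


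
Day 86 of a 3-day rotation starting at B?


Shift C

Shifts: A, B, C
Start: B (index 1)
Day 86: (1 + 86 - 1) mod 3
= 86 mod 3
= 2
Index 2 → shift C


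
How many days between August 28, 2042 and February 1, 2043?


157 days

From August 28, 2042 to February 1, 2043
Rest of August 2042: 31 - 28 = 3
Full months: September 30, October 31, November 30, December 31, January 31
Days into February 2043: 1
Total = 3 + 30 + 31 + 30 + 31 + 31 + 1 = 157 days


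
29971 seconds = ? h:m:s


Hours: 29971 ÷ 3600 = 8 remainder 1171
Minutes: 1171 ÷ 60 = 19 remainder 31
Seconds: 31

8h 19m 31s


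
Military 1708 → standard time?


5:08 PM

Hour: 17
17 - 12 = 5 → PM


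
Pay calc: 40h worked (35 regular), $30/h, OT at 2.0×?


Regular: 35h × $30 = $1050.00
Overtime: 40 - 35 = 5h
OT pay: 5h × $30 × 2.0 = $300.00
Total = $1050.00 + $300.00 = $1350.00

$1350.00


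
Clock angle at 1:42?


159.0°

Hour hand = 1×30 + 42×0.5 = 51.0°
Minute hand = 42×6 = 252°
Difference = |51.0 - 252| = 201.0°
Since > 180°: 360 - 201.0 = 159.0°


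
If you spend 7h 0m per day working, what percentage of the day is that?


Time: 420 minutes
Day: 1440 minutes
Percentage = (420/1440) × 100 ≈ 29.2%

29.2%


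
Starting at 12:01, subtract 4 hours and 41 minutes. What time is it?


Start: 721 minutes from midnight
Subtract: 281 minutes
Remaining: 721 - 281 = 440
Hours: 7, Minutes: 20

07:20


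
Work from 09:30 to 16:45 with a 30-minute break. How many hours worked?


Total time = (16×60+45) - (9×60+30)
= 1005 - 570 = 435 min
Minus break: 435 - 30 = 405 min
= 6h 45m

6h 45m (405 minutes)


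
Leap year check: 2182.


No

Rules: divisible by 4 AND (not by 100 OR by 400)
2182 ÷ 4 = 545 remainder 2 → not divisible by 4
Not divisible by 4 → not a leap year


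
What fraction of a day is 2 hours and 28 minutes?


0.1028 (10.28%)

Total minutes: 2×60 + 28 = 148
Day = 24×60 = 1440 minutes
Fraction = 148/1440 ≈ 0.1028
As a percentage: 148/1440 × 100 ≈ 10.28%


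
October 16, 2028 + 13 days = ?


October 29, 2028

Start: October 16, 2028
Add 13 days
October 16 + 13 = October 29, 2028


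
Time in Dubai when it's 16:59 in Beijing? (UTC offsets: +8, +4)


Time difference = UTC+4 - UTC+8 = -4 hours
New hour = (16 -4) mod 24
= 12 mod 24 = 12
Minutes unchanged → 12:59

12:59


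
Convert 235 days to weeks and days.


Weeks: 235 ÷ 7 = 33 remainder 4

33 weeks 4 days


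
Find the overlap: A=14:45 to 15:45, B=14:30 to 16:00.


60 minutes

Meeting A: 885-945 (in minutes from midnight)
Meeting B: 870-960
Overlap start = max(885, 870) = 885
Overlap end = min(945, 960) = 945
Overlap = max(0, 945 - 885) = 60 min


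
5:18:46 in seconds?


19126 seconds

Hours: 5 × 3600 = 18000
Minutes: 18 × 60 = 1080
Seconds: 46
Total = 18000 + 1080 + 46 = 19126


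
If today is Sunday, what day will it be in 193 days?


Start: Sunday (index 6)
(6 + 193) mod 7
= 199 mod 7
= 3
Index 3 → Thursday

Thursday


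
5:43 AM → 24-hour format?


05:43

Input: 5:43 AM
AM hour stays: 5


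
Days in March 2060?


31 days

Month: March (month 3)
March has 31 days


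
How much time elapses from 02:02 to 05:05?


End time in minutes: 5×60 + 5 = 305
Start time in minutes: 2×60 + 2 = 122
Difference = 305 - 122 = 183 minutes
= 3 hours 3 minutes

3h 3m


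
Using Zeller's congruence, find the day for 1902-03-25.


Zeller's congruence:
q=25, m=3, k=2, j=19
h = (25 + ⌊13×4/5⌋ + 2 + ⌊2/4⌋ + ⌊19/4⌋ - 2×19) mod 7
= (25 + 10 + 2 + 0 + 4 - 38) mod 7
= 3 mod 7 = 3
h=3 → Tuesday

Tuesday


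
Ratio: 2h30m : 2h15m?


Duration 1: 150 minutes
Duration 2: 135 minutes
Ratio = 150:135
GCD = 15
Simplified = 10:9
As a decimal: 10/9 ≈ 1.11

10:9 (1.11)


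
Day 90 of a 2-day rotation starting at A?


Shift B

Shifts: A, B
Start: A (index 0)
Day 90: (0 + 90 - 1) mod 2
= 89 mod 2
= 1
Index 1 → shift B


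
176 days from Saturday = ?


Start: Saturday (index 5)
(5 + 176) mod 7
= 181 mod 7
= 6
Index 6 → Sunday

Sunday


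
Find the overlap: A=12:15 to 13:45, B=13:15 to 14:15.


Meeting A: 735-825 (in minutes from midnight)
Meeting B: 795-855
Overlap start = max(735, 795) = 795
Overlap end = min(825, 855) = 825
Overlap = max(0, 825 - 795) = 30 min

30 minutes


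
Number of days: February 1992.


Month: February (month 2)
February: 28 or 29 (leap year)
1992 leap year? Yes

29 days


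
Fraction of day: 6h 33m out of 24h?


Total minutes: 6×60 + 33 = 393
Day = 24×60 = 1440 minutes
Fraction = 393/1440 ≈ 0.2729
As a percentage: 393/1440 × 100 ≈ 27.29%

0.2729 (27.29%)


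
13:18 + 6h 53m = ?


20:11

Start: 798 minutes from midnight
Add: 413 minutes
Total: 1211 minutes
Hours: 1211 ÷ 60 = 20 remainder 11


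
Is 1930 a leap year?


No

Rules: divisible by 4 AND (not by 100 OR by 400)
1930 ÷ 4 = 482 remainder 2 → not divisible by 4
Not divisible by 4 → not a leap year


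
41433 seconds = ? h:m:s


Hours: 41433 ÷ 3600 = 11 remainder 1833
Minutes: 1833 ÷ 60 = 30 remainder 33
Seconds: 33

11h 30m 33s


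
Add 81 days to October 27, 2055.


January 16, 2056

Start: October 27, 2055
Add 81 days
October 27 → November 1: 31 - 27 + 1 = 5 days (81 - 5 = 76 left)
November 1 → December 1: 30 - 1 + 1 = 30 days (76 - 30 = 46 left)
December 1 → January 1: 31 - 1 + 1 = 31 days (46 - 31 = 15 left)
January 1 + 15 = January 16, 2056


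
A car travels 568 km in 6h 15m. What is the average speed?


Distance: 568 km
Time: 6h 15m = 375 min = 375/60 = 25/4 hours
Speed = 568 ÷ (25/4) = 568 × 4 / 25 = 2272/25 ≈ 90.9 km/h

90.9 km/h


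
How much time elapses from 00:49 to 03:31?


2h 42m

End time in minutes: 3×60 + 31 = 211
Start time in minutes: 0×60 + 49 = 49
Difference = 211 - 49 = 162 minutes
= 2 hours 42 minutes


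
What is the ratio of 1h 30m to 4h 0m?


Duration 1: 90 minutes
Duration 2: 240 minutes
Ratio = 90:240
GCD = 30
Simplified = 3:8
As a decimal: 3/8 ≈ 0.38

3:8 (0.38)


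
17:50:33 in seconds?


64233 seconds

Hours: 17 × 3600 = 61200
Minutes: 50 × 60 = 3000
Seconds: 33
Total = 61200 + 3000 + 33 = 64233


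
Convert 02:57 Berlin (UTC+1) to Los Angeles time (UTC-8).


Time difference = UTC-8 - UTC+1 = -9 hours
New hour = (2 -9) mod 24
= -7 mod 24 = 17
Minutes unchanged → 17:57; -7 < 0 → previous day

17:57 (previous day)


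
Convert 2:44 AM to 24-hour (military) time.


Input: 2:44 AM
AM hour stays: 2

02:44


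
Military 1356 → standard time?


Hour: 13
13 - 12 = 1 → PM

1:56 PM


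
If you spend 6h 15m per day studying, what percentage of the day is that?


Time: 375 minutes
Day: 1440 minutes
Percentage = (375/1440) × 100 ≈ 26.0%

26.0%


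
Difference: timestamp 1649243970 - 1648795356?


448614 seconds (124.6 hours / 5.19 days)

Difference = 1649243970 - 1648795356 = 448614 seconds
In hours: 448614 / 3600 ≈ 124.6
In days: 448614 / 86400 ≈ 5.19


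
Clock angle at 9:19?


Hour hand = 9×30 + 19×0.5 = 279.5°
Minute hand = 19×6 = 114°
Difference = |279.5 - 114| = 165.5°

165.5°


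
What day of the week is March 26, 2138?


Zeller's congruence:
q=26, m=3, k=38, j=21
h = (26 + ⌊13×4/5⌋ + 38 + ⌊38/4⌋ + ⌊21/4⌋ - 2×21) mod 7
= (26 + 10 + 38 + 9 + 5 - 42) mod 7
= 46 mod 7 = 4
h=4 → Wednesday

Wednesday


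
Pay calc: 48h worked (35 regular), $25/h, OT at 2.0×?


$1525.00

Regular: 35h × $25 = $875.00
Overtime: 48 - 35 = 13h
OT pay: 13h × $25 × 2.0 = $650.00
Total = $875.00 + $650.00 = $1525.00


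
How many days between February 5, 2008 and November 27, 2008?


From February 5, 2008 to November 27, 2008
Rest of February 2008: 29 - 5 = 24
Full months: March 31, April 30, May 31, June 30, July 31, August 31, September 30, October 31
Days into November 2008: 27
Total = 24 + 31 + 30 + 31 + 30 + 31 + 31 + 30 + 31 + 27 = 296 days

296 days


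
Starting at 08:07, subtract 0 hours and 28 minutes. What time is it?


07:39

Start: 487 minutes from midnight
Subtract: 28 minutes
Remaining: 487 - 28 = 459
Hours: 7, Minutes: 39


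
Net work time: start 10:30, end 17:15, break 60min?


Total time = (17×60+15) - (10×60+30)
= 1035 - 630 = 405 min
Minus break: 405 - 60 = 345 min
= 5h 45m

5h 45m (345 minutes)


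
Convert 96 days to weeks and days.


Weeks: 96 ÷ 7 = 13 remainder 5

13 weeks 5 days


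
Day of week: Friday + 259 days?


Start: Friday (index 4)
(4 + 259) mod 7
= 263 mod 7
= 4
Index 4 → Friday

Friday


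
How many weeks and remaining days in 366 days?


52 weeks 2 days

Weeks: 366 ÷ 7 = 52 remainder 2


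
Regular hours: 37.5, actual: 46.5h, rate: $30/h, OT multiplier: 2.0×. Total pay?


$1665.00

Regular: 37.5h × $30 = $1125.00
Overtime: 46.5 - 37.5 = 9.0h
OT pay: 9.0h × $30 × 2.0 = $540.00
Total = $1125.00 + $540.00 = $1665.00
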